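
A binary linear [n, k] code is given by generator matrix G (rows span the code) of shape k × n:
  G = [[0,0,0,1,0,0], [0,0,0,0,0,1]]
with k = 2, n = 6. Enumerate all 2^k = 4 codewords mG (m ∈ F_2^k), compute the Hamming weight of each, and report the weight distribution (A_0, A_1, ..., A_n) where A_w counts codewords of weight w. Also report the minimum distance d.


Weight distribution: A_0 = 1, A_1 = 2, A_2 = 1. Minimum distance d = 1.

Enumerate all 2^2 = 4 messages m ∈ F_2^2.
For each, compute codeword c = mG in F_2^6, then tally its weight.
  m = 00 → c = 000000, weight = 0.
  m = 10 → c = 000100, weight = 1.
  m = 01 → c = 000001, weight = 1.
  m = 11 → c = 000101, weight = 2.
Tally weights:
  weight 0: 1 codewords.
  weight 1: 2 codewords.
  weight 2: 1 codewords.
Minimum distance d = smallest w > 0 with A_w > 0 = 1.
Sanity: Σ A_w = 4 = 2^2 = 4 ✓.


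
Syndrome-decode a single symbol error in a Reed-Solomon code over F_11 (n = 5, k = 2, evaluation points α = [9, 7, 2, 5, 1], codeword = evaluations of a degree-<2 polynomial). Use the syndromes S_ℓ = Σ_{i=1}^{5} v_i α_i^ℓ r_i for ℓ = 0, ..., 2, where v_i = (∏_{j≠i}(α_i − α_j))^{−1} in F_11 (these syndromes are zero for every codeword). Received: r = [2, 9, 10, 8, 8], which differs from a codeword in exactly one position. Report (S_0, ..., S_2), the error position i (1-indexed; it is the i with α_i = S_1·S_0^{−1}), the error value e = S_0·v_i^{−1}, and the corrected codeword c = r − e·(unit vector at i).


S = (10, 6, 8), error at position 4, error magnitude e = 3, c = [2, 9, 10, 5, 8].

Step 1: column multipliers v_i = (∏_{j≠i}(α_i − α_j))^{−1} mod 11.
  i = 1 (α = 9): (9−7)(9−2)(9−5)(9−1) = 2·7·4·8 = 448 ≡ 8, so v_1 = 8^{−1} = 7 (mod 11).
  i = 2 (α = 7): (7−9)(7−2)(7−5)(7−1) = (−2)·5·2·6 = −120 ≡ 1, so v_2 = 1^{−1} = 1 (mod 11).
  i = 3 (α = 2): (2−9)(2−7)(2−5)(2−1) = (−7)·(−5)·(−3)·1 = −105 ≡ 5, so v_3 = 5^{−1} = 9 (mod 11).
  i = 4 (α = 5): (5−9)(5−7)(5−2)(5−1) = (−4)·(−2)·3·4 = 96 ≡ 8, so v_4 = 8^{−1} = 7 (mod 11).
  i = 5 (α = 1): (1−9)(1−7)(1−2)(1−5) = (−8)·(−6)·(−1)·(−4) = 192 ≡ 5, so v_5 = 5^{−1} = 9 (mod 11).
  v = [7, 1, 9, 7, 9].
Step 2: syndromes of r = [2, 9, 10, 8, 8] (all sums mod 11).
  S_0 = Σ v_i r_i = 7·2 + 1·9 + 9·10 + 7·8 + 9·8 = 241 ≡ 10.
  S_1 = Σ v_i α_i r_i = 7·9·2 + 1·7·9 + 9·2·10 + 7·5·8 + 9·1·8 = 721 ≡ 6.
  α_i^2 mod 11 = [4, 5, 4, 3, 1].
  S_2 = Σ v_i α_i^2 r_i = 7·4·2 + 1·5·9 + 9·4·10 + 7·3·8 + 9·1·8 = 701 ≡ 8.
  S = (10, 6, 8) ≠ 0, so r is not a codeword (an error is present).
Step 3: locate the error. For a single error e at position i, S_ℓ = v_i·e·α_i^ℓ, so α_err = S_1/S_0.
  S_0^{−1} = 10^{−1} = 10 (mod 11), so α_err = 6·10 = 60 ≡ 5 = α_4. Error position i = 4.
  Consistency check: S_2/S_1 = 8·2 = 16 ≡ 5 = α_err ✓ (single-error assumption holds).
Step 4: error magnitude e = S_0/v_4 = S_0·∏_{j≠4}(α_4 − α_j) = 10·8 = 80 ≡ 3 (mod 11).
Step 5: correct position 4: c_4 = r_4 − e = 8 − 3 ≡ 5 (mod 11). Hence c = [2, 9, 10, 5, 8].
  Check: interpolating c through the α_i gives m(x) = 6 + 2·x (degree < 2) with m(α_i) = c_i for every i, so c is indeed a codeword.


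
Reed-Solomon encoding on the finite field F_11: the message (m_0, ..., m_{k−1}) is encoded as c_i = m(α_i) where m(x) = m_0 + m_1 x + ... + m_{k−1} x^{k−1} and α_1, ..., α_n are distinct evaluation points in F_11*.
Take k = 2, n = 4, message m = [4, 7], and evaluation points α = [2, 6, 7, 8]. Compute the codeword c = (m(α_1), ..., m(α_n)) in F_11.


c = [7, 2, 9, 5]

Message polynomial: m(x) = 4 + 7·x (mod 11).
For each evaluation point α_i, compute m(α_i) mod 11:
  α_1 = 2: Horner steps 7 → 7, so m(2) = 7.
  α_2 = 6: Horner steps 7 → 2, so m(6) = 2.
  α_3 = 7: Horner steps 7 → 9, so m(7) = 9.
  α_4 = 8: Horner steps 7 → 5, so m(8) = 5.
Codeword c = [7, 2, 9, 5] ∈ F_11^4.


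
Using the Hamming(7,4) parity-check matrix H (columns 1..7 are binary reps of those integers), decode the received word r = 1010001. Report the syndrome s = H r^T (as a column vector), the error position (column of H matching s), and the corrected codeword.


s = (1, 0, 1)^T, error position = 5, corrected codeword c = 1010101

Compute s = H r^T mod 2 one row at a time:
  s_1 = 0 + 0 + 0 + 1 = 1 ≡ 1 (mod 2).
  s_2 = 0 + 1 + 0 + 1 = 2 ≡ 0 (mod 2).
  s_3 = 1 + 1 + 0 + 1 = 3 ≡ 1 (mod 2).
s = (1, 0, 1)^T — this equals column 5 of H (binary 101), so error is at position 5.
Correct: flip bit 5 of r = 1010001 to get c = 1010101.


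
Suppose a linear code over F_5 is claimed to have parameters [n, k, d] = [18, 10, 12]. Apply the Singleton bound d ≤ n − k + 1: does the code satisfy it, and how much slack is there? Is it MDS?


Singleton RHS = n − k + 1 = 9, slack = -3, bound violated (no such code; not MDS).

Singleton bound: d ≤ n − k + 1.
Here n = 18, k = 10, so n − k + 1 = 9.
Given d = 12, check d ≤ 9: NO.
Slack = (n − k + 1) − d = -3.
The slack is negative: d = 12 exceeds n − k + 1 = 9 by 3, so the Singleton bound is violated and no linear [18, 10, 12]_5 code can exist. In particular it is not MDS (MDS requires d = n − k + 1 exactly).
Description: the claimed parameters are [18, 10, 12]_5; such a code would be impossible (violates the Singleton bound).


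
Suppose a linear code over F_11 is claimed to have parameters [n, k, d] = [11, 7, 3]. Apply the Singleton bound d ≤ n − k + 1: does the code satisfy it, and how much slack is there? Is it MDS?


Singleton RHS = n − k + 1 = 5, slack = 2, bound satisfied, not MDS.

Singleton bound: d ≤ n − k + 1.
Here n = 11, k = 7, so n − k + 1 = 5.
Given d = 3, check d ≤ 5: YES.
Slack = (n − k + 1) − d = 2.
The code is NOT MDS (slack = 2 > 0).
Description: the claimed parameters are [11, 7, 3]_11; such a code would be non-MDS.


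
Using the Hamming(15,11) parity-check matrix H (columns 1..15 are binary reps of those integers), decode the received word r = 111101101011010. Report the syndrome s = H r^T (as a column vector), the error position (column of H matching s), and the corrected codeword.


s = (0, 1, 0, 1)^T, error position = 5, corrected codeword c = 111111101011010

Compute s = H r^T mod 2 one row at a time:
  s_1 = 0 + 1 + 0 + 1 + 1 + 0 + 1 + 0 = 4 ≡ 0 (mod 2).
  s_2 = 1 + 0 + 1 + 1 + 1 + 0 + 1 + 0 = 5 ≡ 1 (mod 2).
  s_3 = 1 + 1 + 1 + 1 + 0 + 1 + 1 + 0 = 6 ≡ 0 (mod 2).
  s_4 = 1 + 1 + 0 + 1 + 1 + 1 + 0 + 0 = 5 ≡ 1 (mod 2).
s = (0, 1, 0, 1)^T — this equals column 5 of H (binary 0101), so error is at position 5.
Correct: flip bit 5 of r = 111101101011010 to get c = 111111101011010.


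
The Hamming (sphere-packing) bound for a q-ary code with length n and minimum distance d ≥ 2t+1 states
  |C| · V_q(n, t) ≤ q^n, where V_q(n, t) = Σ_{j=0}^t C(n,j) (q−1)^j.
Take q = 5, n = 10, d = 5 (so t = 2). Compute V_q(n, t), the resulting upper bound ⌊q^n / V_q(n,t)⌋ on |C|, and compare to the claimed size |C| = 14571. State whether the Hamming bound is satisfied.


V_q(n, t) = 761, q^n = 9765625, Hamming bound = 12832, |C| = 14571 > bound (violated).

Step 1: Compute V_q(n, t) = Σ_{j=0}^2 C(n, j) (q−1)^j.
  j = 0: C(10,0)·(4)^0 = 1·1 = 1.
  j = 1: C(10,1)·(4)^1 = 10·4 = 40.
  j = 2: C(10,2)·(4)^2 = 45·16 = 720.
  V_q(n, t) = 1 + 40 + 720 = 761.
Step 2: q^n = 5^10 = 9765625.
Step 3: Hamming bound ⌊q^n / V_q(n,t)⌋ = ⌊9765625/761⌋ = 12832.
Step 4: Compare |C| = 14571 to 12832: violated.
The claimed |C| lies above the Hamming bound, so no 5-ary code of length 10 with d ≥ 5 can have 14571 codewords.


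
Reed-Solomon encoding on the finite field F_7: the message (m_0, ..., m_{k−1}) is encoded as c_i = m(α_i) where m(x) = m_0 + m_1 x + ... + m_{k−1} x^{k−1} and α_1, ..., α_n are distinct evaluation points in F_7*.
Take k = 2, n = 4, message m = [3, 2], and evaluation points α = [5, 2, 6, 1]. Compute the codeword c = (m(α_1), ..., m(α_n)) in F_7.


c = [6, 0, 1, 5]

Message polynomial: m(x) = 3 + 2·x (mod 7).
For each evaluation point α_i, compute m(α_i) mod 7:
  α_1 = 5: Horner steps 2 → 6, so m(5) = 6.
  α_2 = 2: Horner steps 2 → 0, so m(2) = 0.
  α_3 = 6: Horner steps 2 → 1, so m(6) = 1.
  α_4 = 1: Horner steps 2 → 5, so m(1) = 5.
Codeword c = [6, 0, 1, 5] ∈ F_7^4.


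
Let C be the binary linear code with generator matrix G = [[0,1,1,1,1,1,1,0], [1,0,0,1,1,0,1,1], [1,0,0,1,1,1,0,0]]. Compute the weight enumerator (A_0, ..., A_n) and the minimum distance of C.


Weight distribution: A_0 = 1, A_3 = 1, A_4 = 2, A_5 = 3, A_6 = 1. Minimum distance d = 3.

Enumerate all 2^3 = 8 messages m ∈ F_2^3.
For each, compute codeword c = mG in F_2^8, then tally its weight.
  m = 000 → c = 00000000, weight = 0.
  m = 100 → c = 01111110, weight = 6.
  m = 010 → c = 10011011, weight = 5.
  m = 110 → c = 11100101, weight = 5.
  m = 001 → c = 10011100, weight = 4.
  m = 101 → c = 11100010, weight = 4.
  m = 011 → c = 00000111, weight = 3.
  m = 111 → c = 01111001, weight = 5.
Tally weights:
  weight 0: 1 codewords.
  weight 3: 1 codewords.
  weight 4: 2 codewords.
  weight 5: 3 codewords.
  weight 6: 1 codewords.
Minimum distance d = smallest w > 0 with A_w > 0 = 3.
Sanity: Σ A_w = 8 = 2^3 = 8 ✓.


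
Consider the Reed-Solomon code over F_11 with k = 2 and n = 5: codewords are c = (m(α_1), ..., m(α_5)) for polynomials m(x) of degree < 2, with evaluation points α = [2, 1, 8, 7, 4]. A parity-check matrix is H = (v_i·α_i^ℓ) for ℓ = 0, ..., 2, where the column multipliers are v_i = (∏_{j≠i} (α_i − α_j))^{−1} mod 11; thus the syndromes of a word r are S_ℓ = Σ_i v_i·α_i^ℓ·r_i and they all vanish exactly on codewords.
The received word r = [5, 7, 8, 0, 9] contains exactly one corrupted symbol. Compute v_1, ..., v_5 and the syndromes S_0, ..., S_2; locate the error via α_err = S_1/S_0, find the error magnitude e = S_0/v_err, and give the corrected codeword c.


S = (2, 4, 8), error at position 1, error magnitude e = 1, c = [4, 7, 8, 0, 9].

Step 1: column multipliers v_i = (∏_{j≠i}(α_i − α_j))^{−1} mod 11.
  i = 1 (α = 2): (2−1)(2−8)(2−7)(2−4) = 1·(−6)·(−5)·(−2) = −60 ≡ 6, so v_1 = 6^{−1} = 2 (mod 11).
  i = 2 (α = 1): (1−2)(1−8)(1−7)(1−4) = (−1)·(−7)·(−6)·(−3) = 126 ≡ 5, so v_2 = 5^{−1} = 9 (mod 11).
  i = 3 (α = 8): (8−2)(8−1)(8−7)(8−4) = 6·7·1·4 = 168 ≡ 3, so v_3 = 3^{−1} = 4 (mod 11).
  i = 4 (α = 7): (7−2)(7−1)(7−8)(7−4) = 5·6·(−1)·3 = −90 ≡ 9, so v_4 = 9^{−1} = 5 (mod 11).
  i = 5 (α = 4): (4−2)(4−1)(4−8)(4−7) = 2·3·(−4)·(−3) = 72 ≡ 6, so v_5 = 6^{−1} = 2 (mod 11).
  v = [2, 9, 4, 5, 2].
Step 2: syndromes of r = [5, 7, 8, 0, 9] (all sums mod 11).
  S_0 = Σ v_i r_i = 2·5 + 9·7 + 4·8 + 5·0 + 2·9 = 123 ≡ 2.
  S_1 = Σ v_i α_i r_i = 2·2·5 + 9·1·7 + 4·8·8 + 5·7·0 + 2·4·9 = 411 ≡ 4.
  α_i^2 mod 11 = [4, 1, 9, 5, 5].
  S_2 = Σ v_i α_i^2 r_i = 2·4·5 + 9·1·7 + 4·9·8 + 5·5·0 + 2·5·9 = 481 ≡ 8.
  S = (2, 4, 8) ≠ 0, so r is not a codeword (an error is present).
Step 3: locate the error. For a single error e at position i, S_ℓ = v_i·e·α_i^ℓ, so α_err = S_1/S_0.
  S_0^{−1} = 2^{−1} = 6 (mod 11), so α_err = 4·6 = 24 ≡ 2 = α_1. Error position i = 1.
  Consistency check: S_2/S_1 = 8·3 = 24 ≡ 2 = α_err ✓ (single-error assumption holds).
Step 4: error magnitude e = S_0/v_1 = S_0·∏_{j≠1}(α_1 − α_j) = 2·6 = 12 ≡ 1 (mod 11).
Step 5: correct position 1: c_1 = r_1 − e = 5 − 1 ≡ 4 (mod 11). Hence c = [4, 7, 8, 0, 9].
  Check: interpolating c through the α_i gives m(x) = 10 + 8·x (degree < 2) with m(α_i) = c_i for every i, so c is indeed a codeword.


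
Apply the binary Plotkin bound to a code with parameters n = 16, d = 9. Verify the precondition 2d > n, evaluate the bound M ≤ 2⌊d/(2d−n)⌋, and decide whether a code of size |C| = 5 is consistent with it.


Plotkin bound M ≤ 8; given |C| = 5 ≤ bound (satisfied).

Check applicability: 2d = 18, n = 16.
2d − n = 2 > 0, so Plotkin applies.
Compute d/(2d−n) = 9/2 ≈ 4.5000.
⌊d/(2d−n)⌋ = 4.
Plotkin bound: M ≤ 2·4 = 8.
Given |C| = 5, check: satisfied.
This |C| is below the Plotkin bound.


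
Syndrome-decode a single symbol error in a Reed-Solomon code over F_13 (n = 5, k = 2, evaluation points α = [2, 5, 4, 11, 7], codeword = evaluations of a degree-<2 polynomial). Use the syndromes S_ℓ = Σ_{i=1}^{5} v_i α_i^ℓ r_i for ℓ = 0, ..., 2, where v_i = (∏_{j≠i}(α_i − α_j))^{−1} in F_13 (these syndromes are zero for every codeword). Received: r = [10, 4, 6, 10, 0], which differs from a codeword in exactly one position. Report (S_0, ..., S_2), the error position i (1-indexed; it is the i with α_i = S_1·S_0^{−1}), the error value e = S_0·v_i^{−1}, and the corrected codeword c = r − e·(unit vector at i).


S = (11, 4, 5), error at position 4, error magnitude e = 5, c = [10, 4, 6, 5, 0].

Step 1: column multipliers v_i = (∏_{j≠i}(α_i − α_j))^{−1} mod 13.
  i = 1 (α = 2): (2−5)(2−4)(2−11)(2−7) = (−3)·(−2)·(−9)·(−5) = 270 ≡ 10, so v_1 = 10^{−1} = 4 (mod 13).
  i = 2 (α = 5): (5−2)(5−4)(5−11)(5−7) = 3·1·(−6)·(−2) = 36 ≡ 10, so v_2 = 10^{−1} = 4 (mod 13).
  i = 3 (α = 4): (4−2)(4−5)(4−11)(4−7) = 2·(−1)·(−7)·(−3) = −42 ≡ 10, so v_3 = 10^{−1} = 4 (mod 13).
  i = 4 (α = 11): (11−2)(11−5)(11−4)(11−7) = 9·6·7·4 = 1512 ≡ 4, so v_4 = 4^{−1} = 10 (mod 13).
  i = 5 (α = 7): (7−2)(7−5)(7−4)(7−11) = 5·2·3·(−4) = −120 ≡ 10, so v_5 = 10^{−1} = 4 (mod 13).
  v = [4, 4, 4, 10, 4].
Step 2: syndromes of r = [10, 4, 6, 10, 0] (all sums mod 13).
  S_0 = Σ v_i r_i = 4·10 + 4·4 + 4·6 + 10·10 + 4·0 = 180 ≡ 11.
  S_1 = Σ v_i α_i r_i = 4·2·10 + 4·5·4 + 4·4·6 + 10·11·10 + 4·7·0 = 1356 ≡ 4.
  α_i^2 mod 13 = [4, 12, 3, 4, 10].
  S_2 = Σ v_i α_i^2 r_i = 4·4·10 + 4·12·4 + 4·3·6 + 10·4·10 + 4·10·0 = 824 ≡ 5.
  S = (11, 4, 5) ≠ 0, so r is not a codeword (an error is present).
Step 3: locate the error. For a single error e at position i, S_ℓ = v_i·e·α_i^ℓ, so α_err = S_1/S_0.
  S_0^{−1} = 11^{−1} = 6 (mod 13), so α_err = 4·6 = 24 ≡ 11 = α_4. Error position i = 4.
  Consistency check: S_2/S_1 = 5·10 = 50 ≡ 11 = α_err ✓ (single-error assumption holds).
Step 4: error magnitude e = S_0/v_4 = S_0·∏_{j≠4}(α_4 − α_j) = 11·4 = 44 ≡ 5 (mod 13).
Step 5: correct position 4: c_4 = r_4 − e = 10 − 5 ≡ 5 (mod 13). Hence c = [10, 4, 6, 5, 0].
  Check: interpolating c through the α_i gives m(x) = 1 + 11·x (degree < 2) with m(α_i) = c_i for every i, so c is indeed a codeword.


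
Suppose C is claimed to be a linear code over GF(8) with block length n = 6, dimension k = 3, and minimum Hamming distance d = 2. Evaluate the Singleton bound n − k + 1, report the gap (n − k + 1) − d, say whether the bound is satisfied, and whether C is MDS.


Singleton RHS = n − k + 1 = 4, slack = 2, bound satisfied, not MDS.

Singleton bound: d ≤ n − k + 1.
Here n = 6, k = 3, so n − k + 1 = 4.
Given d = 2, check d ≤ 4: YES.
Slack = (n − k + 1) − d = 2.
The code is NOT MDS (slack = 2 > 0).
Description: the claimed parameters are [6, 3, 2]_8; such a code would be non-MDS.


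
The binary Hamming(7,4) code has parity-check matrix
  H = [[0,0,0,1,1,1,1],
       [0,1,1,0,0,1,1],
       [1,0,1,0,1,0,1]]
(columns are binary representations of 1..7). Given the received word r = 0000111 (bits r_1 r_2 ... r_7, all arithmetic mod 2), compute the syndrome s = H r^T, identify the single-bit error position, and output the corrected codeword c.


s = (1, 0, 0)^T, error position = 4, corrected codeword c = 0001111

Compute s = H r^T mod 2 one row at a time:
  s_1 = 0 + 1 + 1 + 1 = 3 ≡ 1 (mod 2).
  s_2 = 0 + 0 + 1 + 1 = 2 ≡ 0 (mod 2).
  s_3 = 0 + 0 + 1 + 1 = 2 ≡ 0 (mod 2).
s = (1, 0, 0)^T — this equals column 4 of H (binary 100), so error is at position 4.
Correct: flip bit 4 of r = 0000111 to get c = 0001111.


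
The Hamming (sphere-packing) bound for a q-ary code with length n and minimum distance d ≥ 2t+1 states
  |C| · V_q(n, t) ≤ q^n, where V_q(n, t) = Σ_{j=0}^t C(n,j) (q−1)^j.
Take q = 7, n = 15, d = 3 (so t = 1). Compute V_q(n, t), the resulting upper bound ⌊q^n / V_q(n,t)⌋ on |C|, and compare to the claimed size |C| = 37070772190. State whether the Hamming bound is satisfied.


V_q(n, t) = 91, q^n = 4747561509943, Hamming bound = 52171005603, |C| = 37070772190 ≤ bound (satisfied).

Step 1: Compute V_q(n, t) = Σ_{j=0}^1 C(n, j) (q−1)^j.
  j = 0: C(15,0)·(6)^0 = 1·1 = 1.
  j = 1: C(15,1)·(6)^1 = 15·6 = 90.
  V_q(n, t) = 1 + 90 = 91.
Step 2: q^n = 7^15 = 4747561509943.
Step 3: Hamming bound ⌊q^n / V_q(n,t)⌋ = ⌊4747561509943/91⌋ = 52171005603.
Step 4: Compare |C| = 37070772190 to 52171005603: satisfied.
The claimed |C| lies below the Hamming bound.


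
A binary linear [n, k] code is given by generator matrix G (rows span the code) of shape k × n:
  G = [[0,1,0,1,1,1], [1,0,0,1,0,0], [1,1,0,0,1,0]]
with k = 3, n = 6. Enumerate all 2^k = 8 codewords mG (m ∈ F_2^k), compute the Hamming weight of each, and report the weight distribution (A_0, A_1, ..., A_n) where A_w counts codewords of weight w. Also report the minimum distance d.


Weight distribution: A_0 = 1, A_1 = 1, A_2 = 1, A_3 = 3, A_4 = 2. Minimum distance d = 1.

Enumerate all 2^3 = 8 messages m ∈ F_2^3.
For each, compute codeword c = mG in F_2^6, then tally its weight.
  m = 000 → c = 000000, weight = 0.
  m = 100 → c = 010111, weight = 4.
  m = 010 → c = 100100, weight = 2.
  m = 110 → c = 110011, weight = 4.
  m = 001 → c = 110010, weight = 3.
  m = 101 → c = 100101, weight = 3.
  m = 011 → c = 010110, weight = 3.
  m = 111 → c = 000001, weight = 1.
Tally weights:
  weight 0: 1 codewords.
  weight 1: 1 codewords.
  weight 2: 1 codewords.
  weight 3: 3 codewords.
  weight 4: 2 codewords.
Minimum distance d = smallest w > 0 with A_w > 0 = 1.
Sanity: Σ A_w = 8 = 2^3 = 8 ✓.


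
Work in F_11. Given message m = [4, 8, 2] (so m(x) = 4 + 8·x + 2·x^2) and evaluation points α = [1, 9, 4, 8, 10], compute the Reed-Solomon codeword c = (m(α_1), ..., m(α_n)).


c = [3, 7, 2, 9, 9]

Message polynomial: m(x) = 4 + 8·x + 2·x^2 (mod 11).
For each evaluation point α_i, compute m(α_i) mod 11:
  α_1 = 1: Horner steps 2 → 10 → 3, so m(1) = 3.
  α_2 = 9: Horner steps 2 → 4 → 7, so m(9) = 7.
  α_3 = 4: Horner steps 2 → 5 → 2, so m(4) = 2.
  α_4 = 8: Horner steps 2 → 2 → 9, so m(8) = 9.
  α_5 = 10: Horner steps 2 → 6 → 9, so m(10) = 9.
Codeword c = [3, 7, 2, 9, 9] ∈ F_11^5.


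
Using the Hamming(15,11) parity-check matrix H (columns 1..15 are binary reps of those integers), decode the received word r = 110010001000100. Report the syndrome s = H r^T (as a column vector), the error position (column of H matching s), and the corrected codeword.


s = (0, 0, 1, 0)^T, error position = 2, corrected codeword c = 100010001000100

Compute s = H r^T mod 2 one row at a time:
  s_1 = 0 + 1 + 0 + 0 + 0 + 1 + 0 + 0 = 2 ≡ 0 (mod 2).
  s_2 = 0 + 1 + 0 + 0 + 0 + 1 + 0 + 0 = 2 ≡ 0 (mod 2).
  s_3 = 1 + 0 + 0 + 0 + 0 + 0 + 0 + 0 = 1 ≡ 1 (mod 2).
  s_4 = 1 + 0 + 1 + 0 + 1 + 0 + 1 + 0 = 4 ≡ 0 (mod 2).
s = (0, 0, 1, 0)^T — this equals column 2 of H (binary 0010), so error is at position 2.
Correct: flip bit 2 of r = 110010001000100 to get c = 100010001000100.


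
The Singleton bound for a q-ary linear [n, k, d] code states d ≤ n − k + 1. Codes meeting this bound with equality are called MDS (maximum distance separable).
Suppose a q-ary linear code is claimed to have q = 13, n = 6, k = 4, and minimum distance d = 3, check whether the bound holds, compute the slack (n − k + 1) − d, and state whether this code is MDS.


Singleton RHS = n − k + 1 = 3, slack = 0, bound satisfied, MDS.

Singleton bound: d ≤ n − k + 1.
Here n = 6, k = 4, so n − k + 1 = 3.
Given d = 3, check d ≤ 3: YES.
Slack = (n − k + 1) − d = 0.
The code is MDS (slack = 0).
Description: the claimed parameters are [6, 4, 3]_13; such a code would be MDS (meets Singleton bound).


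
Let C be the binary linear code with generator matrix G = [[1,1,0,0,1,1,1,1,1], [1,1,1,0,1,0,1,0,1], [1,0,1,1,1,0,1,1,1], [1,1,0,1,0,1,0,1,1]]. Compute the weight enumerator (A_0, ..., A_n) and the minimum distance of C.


Weight distribution: A_0 = 1, A_3 = 4, A_4 = 3, A_5 = 2, A_6 = 4, A_7 = 2. Minimum distance d = 3.

Enumerate all 2^4 = 16 messages m ∈ F_2^4.
For each, compute codeword c = mG in F_2^9, then tally its weight.
  m = 0000 → c = 000000000, weight = 0.
  m = 1000 → c = 110011111, weight = 7.
  m = 0100 → c = 111010101, weight = 6.
  m = 1100 → c = 001001010, weight = 3.
  m = 0010 → c = 101110111, weight = 7.
  m = 1010 → c = 011101000, weight = 4.
  m = 0110 → c = 010100010, weight = 3.
  m = 1110 → c = 100111101, weight = 6.
  m = 0001 → c = 110101011, weight = 6.
  m = 1001 → c = 000110100, weight = 3.
  m = 0101 → c = 001111110, weight = 6.
  m = 1101 → c = 111100001, weight = 5.
  m = 0011 → c = 011011100, weight = 5.
  m = 1011 → c = 101000011, weight = 4.
  m = 0111 → c = 100001001, weight = 3.
  m = 1111 → c = 010010110, weight = 4.
Tally weights:
  weight 0: 1 codewords.
  weight 3: 4 codewords.
  weight 4: 3 codewords.
  weight 5: 2 codewords.
  weight 6: 4 codewords.
  weight 7: 2 codewords.
Minimum distance d = smallest w > 0 with A_w > 0 = 3.
Sanity: Σ A_w = 16 = 2^4 = 16 ✓.


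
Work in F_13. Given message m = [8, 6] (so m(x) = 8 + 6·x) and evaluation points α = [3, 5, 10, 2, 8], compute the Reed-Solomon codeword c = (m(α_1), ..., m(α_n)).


c = [0, 12, 3, 7, 4]

Message polynomial: m(x) = 8 + 6·x (mod 13).
For each evaluation point α_i, compute m(α_i) mod 13:
  α_1 = 3: Horner steps 6 → 0, so m(3) = 0.
  α_2 = 5: Horner steps 6 → 12, so m(5) = 12.
  α_3 = 10: Horner steps 6 → 3, so m(10) = 3.
  α_4 = 2: Horner steps 6 → 7, so m(2) = 7.
  α_5 = 8: Horner steps 6 → 4, so m(8) = 4.
Codeword c = [0, 12, 3, 7, 4] ∈ F_13^5.


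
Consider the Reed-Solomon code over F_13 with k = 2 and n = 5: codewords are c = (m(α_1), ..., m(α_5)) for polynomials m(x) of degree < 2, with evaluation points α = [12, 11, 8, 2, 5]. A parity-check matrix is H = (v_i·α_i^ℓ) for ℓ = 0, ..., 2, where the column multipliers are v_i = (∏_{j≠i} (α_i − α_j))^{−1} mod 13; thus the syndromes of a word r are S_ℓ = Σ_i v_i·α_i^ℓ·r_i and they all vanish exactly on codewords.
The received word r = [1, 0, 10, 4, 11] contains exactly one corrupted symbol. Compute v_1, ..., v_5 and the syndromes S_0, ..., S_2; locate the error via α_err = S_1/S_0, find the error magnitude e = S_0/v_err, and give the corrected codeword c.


S = (9, 6, 4), error at position 5, error magnitude e = 4, c = [1, 0, 10, 4, 7].

Step 1: column multipliers v_i = (∏_{j≠i}(α_i − α_j))^{−1} mod 13.
  i = 1 (α = 12): (12−11)(12−8)(12−2)(12−5) = 1·4·10·7 = 280 ≡ 7, so v_1 = 7^{−1} = 2 (mod 13).
  i = 2 (α = 11): (11−12)(11−8)(11−2)(11−5) = (−1)·3·9·6 = −162 ≡ 7, so v_2 = 7^{−1} = 2 (mod 13).
  i = 3 (α = 8): (8−12)(8−11)(8−2)(8−5) = (−4)·(−3)·6·3 = 216 ≡ 8, so v_3 = 8^{−1} = 5 (mod 13).
  i = 4 (α = 2): (2−12)(2−11)(2−8)(2−5) = (−10)·(−9)·(−6)·(−3) = 1620 ≡ 8, so v_4 = 8^{−1} = 5 (mod 13).
  i = 5 (α = 5): (5−12)(5−11)(5−8)(5−2) = (−7)·(−6)·(−3)·3 = −378 ≡ 12, so v_5 = 12^{−1} = 12 (mod 13).
  v = [2, 2, 5, 5, 12].
Step 2: syndromes of r = [1, 0, 10, 4, 11] (all sums mod 13).
  S_0 = Σ v_i r_i = 2·1 + 2·0 + 5·10 + 5·4 + 12·11 = 204 ≡ 9.
  S_1 = Σ v_i α_i r_i = 2·12·1 + 2·11·0 + 5·8·10 + 5·2·4 + 12·5·11 = 1124 ≡ 6.
  α_i^2 mod 13 = [1, 4, 12, 4, 12].
  S_2 = Σ v_i α_i^2 r_i = 2·1·1 + 2·4·0 + 5·12·10 + 5·4·4 + 12·12·11 = 2266 ≡ 4.
  S = (9, 6, 4) ≠ 0, so r is not a codeword (an error is present).
Step 3: locate the error. For a single error e at position i, S_ℓ = v_i·e·α_i^ℓ, so α_err = S_1/S_0.
  S_0^{−1} = 9^{−1} = 3 (mod 13), so α_err = 6·3 = 18 ≡ 5 = α_5. Error position i = 5.
  Consistency check: S_2/S_1 = 4·11 = 44 ≡ 5 = α_err ✓ (single-error assumption holds).
Step 4: error magnitude e = S_0/v_5 = S_0·∏_{j≠5}(α_5 − α_j) = 9·12 = 108 ≡ 4 (mod 13).
Step 5: correct position 5: c_5 = r_5 − e = 11 − 4 ≡ 7 (mod 13). Hence c = [1, 0, 10, 4, 7].
  Check: interpolating c through the α_i gives m(x) = 2 + 1·x (degree < 2) with m(α_i) = c_i for every i, so c is indeed a codeword.


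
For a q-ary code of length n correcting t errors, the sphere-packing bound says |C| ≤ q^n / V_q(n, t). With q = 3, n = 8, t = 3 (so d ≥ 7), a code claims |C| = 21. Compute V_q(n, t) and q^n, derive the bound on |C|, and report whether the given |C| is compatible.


V_q(n, t) = 577, q^n = 6561, Hamming bound = 11, |C| = 21 > bound (violated).

Step 1: Compute V_q(n, t) = Σ_{j=0}^3 C(n, j) (q−1)^j.
  j = 0: C(8,0)·(2)^0 = 1·1 = 1.
  j = 1: C(8,1)·(2)^1 = 8·2 = 16.
  j = 2: C(8,2)·(2)^2 = 28·4 = 112.
  j = 3: C(8,3)·(2)^3 = 56·8 = 448.
  V_q(n, t) = 1 + 16 + 112 + 448 = 577.
Step 2: q^n = 3^8 = 6561.
Step 3: Hamming bound ⌊q^n / V_q(n,t)⌋ = ⌊6561/577⌋ = 11.
Step 4: Compare |C| = 21 to 11: violated.
The claimed |C| lies above the Hamming bound, so no 3-ary code of length 8 with d ≥ 7 can have 21 codewords.


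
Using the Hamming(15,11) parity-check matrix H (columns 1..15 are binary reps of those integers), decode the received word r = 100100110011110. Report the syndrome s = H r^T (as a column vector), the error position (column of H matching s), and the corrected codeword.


s = (1, 1, 1, 0)^T, error position = 14, corrected codeword c = 100100110011100

Compute s = H r^T mod 2 one row at a time:
  s_1 = 1 + 0 + 0 + 1 + 1 + 1 + 1 + 0 = 5 ≡ 1 (mod 2).
  s_2 = 1 + 0 + 0 + 1 + 1 + 1 + 1 + 0 = 5 ≡ 1 (mod 2).
  s_3 = 0 + 0 + 0 + 1 + 0 + 1 + 1 + 0 = 3 ≡ 1 (mod 2).
  s_4 = 1 + 0 + 0 + 1 + 0 + 1 + 1 + 0 = 4 ≡ 0 (mod 2).
s = (1, 1, 1, 0)^T — this equals column 14 of H (binary 1110), so error is at position 14.
Correct: flip bit 14 of r = 100100110011110 to get c = 100100110011100.


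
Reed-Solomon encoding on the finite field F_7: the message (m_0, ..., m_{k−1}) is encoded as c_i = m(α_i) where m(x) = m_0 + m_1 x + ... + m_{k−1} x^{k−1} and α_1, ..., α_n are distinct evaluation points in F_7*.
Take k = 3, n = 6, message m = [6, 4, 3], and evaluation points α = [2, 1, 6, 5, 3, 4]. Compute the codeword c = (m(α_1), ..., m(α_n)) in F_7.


c = [5, 6, 5, 3, 3, 0]

Message polynomial: m(x) = 6 + 4·x + 3·x^2 (mod 7).
For each evaluation point α_i, compute m(α_i) mod 7:
  α_1 = 2: Horner steps 3 → 3 → 5, so m(2) = 5.
  α_2 = 1: Horner steps 3 → 0 → 6, so m(1) = 6.
  α_3 = 6: Horner steps 3 → 1 → 5, so m(6) = 5.
  α_4 = 5: Horner steps 3 → 5 → 3, so m(5) = 3.
  α_5 = 3: Horner steps 3 → 6 → 3, so m(3) = 3.
  α_6 = 4: Horner steps 3 → 2 → 0, so m(4) = 0.
Codeword c = [5, 6, 5, 3, 3, 0] ∈ F_7^6.


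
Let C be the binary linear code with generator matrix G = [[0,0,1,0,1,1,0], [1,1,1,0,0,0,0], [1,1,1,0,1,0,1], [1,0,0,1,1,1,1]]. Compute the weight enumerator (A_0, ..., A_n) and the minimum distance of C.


Weight distribution: A_0 = 1, A_2 = 1, A_3 = 6, A_4 = 5, A_5 = 2, A_6 = 1. Minimum distance d = 2.

Enumerate all 2^4 = 16 messages m ∈ F_2^4.
For each, compute codeword c = mG in F_2^7, then tally its weight.
  m = 0000 → c = 0000000, weight = 0.
  m = 1000 → c = 0010110, weight = 3.
  m = 0100 → c = 1110000, weight = 3.
  m = 1100 → c = 1100110, weight = 4.
  m = 0010 → c = 1110101, weight = 5.
  m = 1010 → c = 1100011, weight = 4.
  m = 0110 → c = 0000101, weight = 2.
  m = 1110 → c = 0010011, weight = 3.
  m = 0001 → c = 1001111, weight = 5.
  m = 1001 → c = 1011001, weight = 4.
  m = 0101 → c = 0111111, weight = 6.
  m = 1101 → c = 0101001, weight = 3.
  m = 0011 → c = 0111010, weight = 4.
  m = 1011 → c = 0101100, weight = 3.
  m = 0111 → c = 1001010, weight = 3.
  m = 1111 → c = 1011100, weight = 4.
Tally weights:
  weight 0: 1 codewords.
  weight 2: 1 codewords.
  weight 3: 6 codewords.
  weight 4: 5 codewords.
  weight 5: 2 codewords.
  weight 6: 1 codewords.
Minimum distance d = smallest w > 0 with A_w > 0 = 2.
Sanity: Σ A_w = 16 = 2^4 = 16 ✓.


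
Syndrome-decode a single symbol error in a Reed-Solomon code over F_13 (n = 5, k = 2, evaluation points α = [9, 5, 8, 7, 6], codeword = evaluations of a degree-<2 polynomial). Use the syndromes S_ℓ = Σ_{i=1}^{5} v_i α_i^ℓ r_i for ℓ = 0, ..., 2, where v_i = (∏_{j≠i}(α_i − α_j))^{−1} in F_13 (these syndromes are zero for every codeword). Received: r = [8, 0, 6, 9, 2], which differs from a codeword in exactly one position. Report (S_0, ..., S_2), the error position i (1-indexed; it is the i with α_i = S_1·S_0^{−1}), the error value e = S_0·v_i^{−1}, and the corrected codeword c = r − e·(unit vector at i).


S = (11, 12, 6), error at position 4, error magnitude e = 5, c = [8, 0, 6, 4, 2].

Step 1: column multipliers v_i = (∏_{j≠i}(α_i − α_j))^{−1} mod 13.
  i = 1 (α = 9): (9−5)(9−8)(9−7)(9−6) = 4·1·2·3 = 24 ≡ 11, so v_1 = 11^{−1} = 6 (mod 13).
  i = 2 (α = 5): (5−9)(5−8)(5−7)(5−6) = (−4)·(−3)·(−2)·(−1) = 24 ≡ 11, so v_2 = 11^{−1} = 6 (mod 13).
  i = 3 (α = 8): (8−9)(8−5)(8−7)(8−6) = (−1)·3·1·2 = −6 ≡ 7, so v_3 = 7^{−1} = 2 (mod 13).
  i = 4 (α = 7): (7−9)(7−5)(7−8)(7−6) = (−2)·2·(−1)·1 = 4 ≡ 4, so v_4 = 4^{−1} = 10 (mod 13).
  i = 5 (α = 6): (6−9)(6−5)(6−8)(6−7) = (−3)·1·(−2)·(−1) = −6 ≡ 7, so v_5 = 7^{−1} = 2 (mod 13).
  v = [6, 6, 2, 10, 2].
Step 2: syndromes of r = [8, 0, 6, 9, 2] (all sums mod 13).
  S_0 = Σ v_i r_i = 6·8 + 6·0 + 2·6 + 10·9 + 2·2 = 154 ≡ 11.
  S_1 = Σ v_i α_i r_i = 6·9·8 + 6·5·0 + 2·8·6 + 10·7·9 + 2·6·2 = 1182 ≡ 12.
  α_i^2 mod 13 = [3, 12, 12, 10, 10].
  S_2 = Σ v_i α_i^2 r_i = 6·3·8 + 6·12·0 + 2·12·6 + 10·10·9 + 2·10·2 = 1228 ≡ 6.
  S = (11, 12, 6) ≠ 0, so r is not a codeword (an error is present).
Step 3: locate the error. For a single error e at position i, S_ℓ = v_i·e·α_i^ℓ, so α_err = S_1/S_0.
  S_0^{−1} = 11^{−1} = 6 (mod 13), so α_err = 12·6 = 72 ≡ 7 = α_4. Error position i = 4.
  Consistency check: S_2/S_1 = 6·12 = 72 ≡ 7 = α_err ✓ (single-error assumption holds).
Step 4: error magnitude e = S_0/v_4 = S_0·∏_{j≠4}(α_4 − α_j) = 11·4 = 44 ≡ 5 (mod 13).
Step 5: correct position 4: c_4 = r_4 − e = 9 − 5 ≡ 4 (mod 13). Hence c = [8, 0, 6, 4, 2].
  Check: interpolating c through the α_i gives m(x) = 3 + 2·x (degree < 2) with m(α_i) = c_i for every i, so c is indeed a codeword.


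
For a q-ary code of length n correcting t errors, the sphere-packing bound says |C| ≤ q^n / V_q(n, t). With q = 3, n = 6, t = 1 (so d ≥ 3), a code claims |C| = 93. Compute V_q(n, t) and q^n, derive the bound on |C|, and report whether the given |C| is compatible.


V_q(n, t) = 13, q^n = 729, Hamming bound = 56, |C| = 93 > bound (violated).

Step 1: Compute V_q(n, t) = Σ_{j=0}^1 C(n, j) (q−1)^j.
  j = 0: C(6,0)·(2)^0 = 1·1 = 1.
  j = 1: C(6,1)·(2)^1 = 6·2 = 12.
  V_q(n, t) = 1 + 12 = 13.
Step 2: q^n = 3^6 = 729.
Step 3: Hamming bound ⌊q^n / V_q(n,t)⌋ = ⌊729/13⌋ = 56.
Step 4: Compare |C| = 93 to 56: violated.
The claimed |C| lies above the Hamming bound, so no 3-ary code of length 6 with d ≥ 3 can have 93 codewords.


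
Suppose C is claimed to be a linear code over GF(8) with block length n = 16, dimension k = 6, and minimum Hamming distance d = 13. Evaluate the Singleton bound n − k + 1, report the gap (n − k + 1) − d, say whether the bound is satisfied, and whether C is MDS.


Singleton RHS = n − k + 1 = 11, slack = -2, bound violated (no such code; not MDS).

Singleton bound: d ≤ n − k + 1.
Here n = 16, k = 6, so n − k + 1 = 11.
Given d = 13, check d ≤ 11: NO.
Slack = (n − k + 1) − d = -2.
The slack is negative: d = 13 exceeds n − k + 1 = 11 by 2, so the Singleton bound is violated and no linear [16, 6, 13]_8 code can exist. In particular it is not MDS (MDS requires d = n − k + 1 exactly).
Description: the claimed parameters are [16, 6, 13]_8; such a code would be impossible (violates the Singleton bound).


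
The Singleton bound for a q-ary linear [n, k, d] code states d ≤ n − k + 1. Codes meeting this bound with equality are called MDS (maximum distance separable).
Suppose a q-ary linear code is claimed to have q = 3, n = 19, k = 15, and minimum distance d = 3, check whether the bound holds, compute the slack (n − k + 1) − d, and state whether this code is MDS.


Singleton RHS = n − k + 1 = 5, slack = 2, bound satisfied, not MDS.

Singleton bound: d ≤ n − k + 1.
Here n = 19, k = 15, so n − k + 1 = 5.
Given d = 3, check d ≤ 5: YES.
Slack = (n − k + 1) − d = 2.
The code is NOT MDS (slack = 2 > 0).
Description: the claimed parameters are [19, 15, 3]_3; such a code would be non-MDS.


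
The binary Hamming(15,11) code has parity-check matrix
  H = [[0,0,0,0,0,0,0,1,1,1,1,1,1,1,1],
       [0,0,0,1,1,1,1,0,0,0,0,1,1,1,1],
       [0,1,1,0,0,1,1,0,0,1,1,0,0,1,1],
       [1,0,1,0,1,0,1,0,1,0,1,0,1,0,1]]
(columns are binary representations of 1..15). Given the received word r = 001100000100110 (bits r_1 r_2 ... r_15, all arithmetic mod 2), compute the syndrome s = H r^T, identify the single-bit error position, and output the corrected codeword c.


s = (1, 1, 1, 0)^T, error position = 14, corrected codeword c = 001100000100100

Compute s = H r^T mod 2 one row at a time:
  s_1 = 0 + 0 + 1 + 0 + 0 + 1 + 1 + 0 = 3 ≡ 1 (mod 2).
  s_2 = 1 + 0 + 0 + 0 + 0 + 1 + 1 + 0 = 3 ≡ 1 (mod 2).
  s_3 = 0 + 1 + 0 + 0 + 1 + 0 + 1 + 0 = 3 ≡ 1 (mod 2).
  s_4 = 0 + 1 + 0 + 0 + 0 + 0 + 1 + 0 = 2 ≡ 0 (mod 2).
s = (1, 1, 1, 0)^T — this equals column 14 of H (binary 1110), so error is at position 14.
Correct: flip bit 14 of r = 001100000100110 to get c = 001100000100100.


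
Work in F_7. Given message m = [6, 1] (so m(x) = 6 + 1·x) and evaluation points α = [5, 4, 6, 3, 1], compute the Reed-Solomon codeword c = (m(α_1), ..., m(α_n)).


c = [4, 3, 5, 2, 0]

Message polynomial: m(x) = 6 + 1·x (mod 7).
For each evaluation point α_i, compute m(α_i) mod 7:
  α_1 = 5: Horner steps 1 → 4, so m(5) = 4.
  α_2 = 4: Horner steps 1 → 3, so m(4) = 3.
  α_3 = 6: Horner steps 1 → 5, so m(6) = 5.
  α_4 = 3: Horner steps 1 → 2, so m(3) = 2.
  α_5 = 1: Horner steps 1 → 0, so m(1) = 0.
Codeword c = [4, 3, 5, 2, 0] ∈ F_7^5.


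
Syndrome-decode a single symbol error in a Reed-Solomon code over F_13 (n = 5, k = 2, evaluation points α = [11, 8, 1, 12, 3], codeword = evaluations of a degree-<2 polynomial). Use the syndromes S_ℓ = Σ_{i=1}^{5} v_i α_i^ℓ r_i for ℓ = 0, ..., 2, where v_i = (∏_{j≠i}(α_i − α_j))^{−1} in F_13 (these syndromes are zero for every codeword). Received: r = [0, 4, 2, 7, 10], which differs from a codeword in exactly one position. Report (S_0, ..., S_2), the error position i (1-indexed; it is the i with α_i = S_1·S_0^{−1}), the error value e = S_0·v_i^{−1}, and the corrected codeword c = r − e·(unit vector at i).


S = (7, 12, 2), error at position 1, error magnitude e = 10, c = [3, 4, 2, 7, 10].

Step 1: column multipliers v_i = (∏_{j≠i}(α_i − α_j))^{−1} mod 13.
  i = 1 (α = 11): (11−8)(11−1)(11−12)(11−3) = 3·10·(−1)·8 = −240 ≡ 7, so v_1 = 7^{−1} = 2 (mod 13).
  i = 2 (α = 8): (8−11)(8−1)(8−12)(8−3) = (−3)·7·(−4)·5 = 420 ≡ 4, so v_2 = 4^{−1} = 10 (mod 13).
  i = 3 (α = 1): (1−11)(1−8)(1−12)(1−3) = (−10)·(−7)·(−11)·(−2) = 1540 ≡ 6, so v_3 = 6^{−1} = 11 (mod 13).
  i = 4 (α = 12): (12−11)(12−8)(12−1)(12−3) = 1·4·11·9 = 396 ≡ 6, so v_4 = 6^{−1} = 11 (mod 13).
  i = 5 (α = 3): (3−11)(3−8)(3−1)(3−12) = (−8)·(−5)·2·(−9) = −720 ≡ 8, so v_5 = 8^{−1} = 5 (mod 13).
  v = [2, 10, 11, 11, 5].
Step 2: syndromes of r = [0, 4, 2, 7, 10] (all sums mod 13).
  S_0 = Σ v_i r_i = 2·0 + 10·4 + 11·2 + 11·7 + 5·10 = 189 ≡ 7.
  S_1 = Σ v_i α_i r_i = 2·11·0 + 10·8·4 + 11·1·2 + 11·12·7 + 5·3·10 = 1416 ≡ 12.
  α_i^2 mod 13 = [4, 12, 1, 1, 9].
  S_2 = Σ v_i α_i^2 r_i = 2·4·0 + 10·12·4 + 11·1·2 + 11·1·7 + 5·9·10 = 1029 ≡ 2.
  S = (7, 12, 2) ≠ 0, so r is not a codeword (an error is present).
Step 3: locate the error. For a single error e at position i, S_ℓ = v_i·e·α_i^ℓ, so α_err = S_1/S_0.
  S_0^{−1} = 7^{−1} = 2 (mod 13), so α_err = 12·2 = 24 ≡ 11 = α_1. Error position i = 1.
  Consistency check: S_2/S_1 = 2·12 = 24 ≡ 11 = α_err ✓ (single-error assumption holds).
Step 4: error magnitude e = S_0/v_1 = S_0·∏_{j≠1}(α_1 − α_j) = 7·7 = 49 ≡ 10 (mod 13).
Step 5: correct position 1: c_1 = r_1 − e = 0 − 10 ≡ 3 (mod 13). Hence c = [3, 4, 2, 7, 10].
  Check: interpolating c through the α_i gives m(x) = 11 + 4·x (degree < 2) with m(α_i) = c_i for every i, so c is indeed a codeword.


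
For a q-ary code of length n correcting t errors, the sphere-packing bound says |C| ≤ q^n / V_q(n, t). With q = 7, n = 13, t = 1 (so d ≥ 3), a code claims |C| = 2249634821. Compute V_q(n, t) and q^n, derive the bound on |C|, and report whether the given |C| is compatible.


V_q(n, t) = 79, q^n = 96889010407, Hamming bound = 1226443169, |C| = 2249634821 > bound (violated).

Step 1: Compute V_q(n, t) = Σ_{j=0}^1 C(n, j) (q−1)^j.
  j = 0: C(13,0)·(6)^0 = 1·1 = 1.
  j = 1: C(13,1)·(6)^1 = 13·6 = 78.
  V_q(n, t) = 1 + 78 = 79.
Step 2: q^n = 7^13 = 96889010407.
Step 3: Hamming bound ⌊q^n / V_q(n,t)⌋ = ⌊96889010407/79⌋ = 1226443169.
Step 4: Compare |C| = 2249634821 to 1226443169: violated.
The claimed |C| lies above the Hamming bound, so no 7-ary code of length 13 with d ≥ 3 can have 2249634821 codewords.


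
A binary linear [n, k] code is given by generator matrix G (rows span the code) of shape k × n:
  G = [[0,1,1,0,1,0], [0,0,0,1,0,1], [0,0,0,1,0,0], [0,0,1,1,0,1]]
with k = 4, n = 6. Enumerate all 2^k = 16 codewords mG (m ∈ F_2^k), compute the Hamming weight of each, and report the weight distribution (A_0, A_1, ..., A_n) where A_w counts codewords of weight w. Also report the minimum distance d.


Weight distribution: A_0 = 1, A_1 = 3, A_2 = 4, A_3 = 4, A_4 = 3, A_5 = 1. Minimum distance d = 1.

Enumerate all 2^4 = 16 messages m ∈ F_2^4.
For each, compute codeword c = mG in F_2^6, then tally its weight.
  m = 0000 → c = 000000, weight = 0.
  m = 1000 → c = 011010, weight = 3.
  m = 0100 → c = 000101, weight = 2.
  m = 1100 → c = 011111, weight = 5.
  m = 0010 → c = 000100, weight = 1.
  m = 1010 → c = 011110, weight = 4.
  m = 0110 → c = 000001, weight = 1.
  m = 1110 → c = 011011, weight = 4.
  m = 0001 → c = 001101, weight = 3.
  m = 1001 → c = 010111, weight = 4.
  m = 0101 → c = 001000, weight = 1.
  m = 1101 → c = 010010, weight = 2.
  m = 0011 → c = 001001, weight = 2.
  m = 1011 → c = 010011, weight = 3.
  m = 0111 → c = 001100, weight = 2.
  m = 1111 → c = 010110, weight = 3.
Tally weights:
  weight 0: 1 codewords.
  weight 1: 3 codewords.
  weight 2: 4 codewords.
  weight 3: 4 codewords.
  weight 4: 3 codewords.
  weight 5: 1 codewords.
Minimum distance d = smallest w > 0 with A_w > 0 = 1.
Sanity: Σ A_w = 16 = 2^4 = 16 ✓.


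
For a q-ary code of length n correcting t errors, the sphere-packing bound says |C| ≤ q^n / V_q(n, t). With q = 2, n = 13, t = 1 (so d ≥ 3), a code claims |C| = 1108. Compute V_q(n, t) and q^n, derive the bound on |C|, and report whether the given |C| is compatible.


V_q(n, t) = 14, q^n = 8192, Hamming bound = 585, |C| = 1108 > bound (violated).

Step 1: Compute V_q(n, t) = Σ_{j=0}^1 C(n, j) (q−1)^j.
  j = 0: C(13,0)·(1)^0 = 1·1 = 1.
  j = 1: C(13,1)·(1)^1 = 13·1 = 13.
  V_q(n, t) = 1 + 13 = 14.
Step 2: q^n = 2^13 = 8192.
Step 3: Hamming bound ⌊q^n / V_q(n,t)⌋ = ⌊8192/14⌋ = 585.
Step 4: Compare |C| = 1108 to 585: violated.
The claimed |C| lies above the Hamming bound, so no 2-ary code of length 13 with d ≥ 3 can have 1108 codewords.
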